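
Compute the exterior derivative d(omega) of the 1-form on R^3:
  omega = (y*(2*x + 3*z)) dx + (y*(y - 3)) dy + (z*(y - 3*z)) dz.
d(omega) = (-2*x - 3*z) dx ∧ dy + (-3*y) dx ∧ dz + (z) dy ∧ dz

For a 1-form omega = sum_i f_i dx_i, the exterior derivative is
  d(omega) = sum_{i < j} (∂f_j/∂x_i - ∂f_i/∂x_j) dx_i ∧ dx_j.
  coefficient of dx ∧ dy: ∂f_2/∂x - ∂f_1/∂y = ∂(y*(y - 3))/∂x - ∂(y*(2*x + 3*z))/∂y = -2*x - 3*z
  coefficient of dx ∧ dz: ∂f_3/∂x - ∂f_1/∂z = ∂(z*(y - 3*z))/∂x - ∂(y*(2*x + 3*z))/∂z = -3*y
  coefficient of dy ∧ dz: ∂f_3/∂y - ∂f_2/∂z = ∂(z*(y - 3*z))/∂y - ∂(y*(y - 3))/∂z = z
Assembling: d(omega) = (-2*x - 3*z) dx ∧ dy + (-3*y) dx ∧ dz + (z) dy ∧ dz.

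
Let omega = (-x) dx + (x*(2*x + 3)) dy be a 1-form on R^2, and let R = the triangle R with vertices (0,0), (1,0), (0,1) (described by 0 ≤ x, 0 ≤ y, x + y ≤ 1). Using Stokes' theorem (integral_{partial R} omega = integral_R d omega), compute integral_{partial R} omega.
integral_(partial R) omega = 13/6

Stokes: integral_partial_R omega = integral_R d omega with d omega = (∂Q/∂x - ∂P/∂y) dx ∧ dy.
  ∂Q/∂x = 4*x + 3
  ∂P/∂y = 0
  integrand = ∂Q/∂x - ∂P/∂y = 4*x + 3.
Integrating over R: integral_0^1 integral_0^{1-x} (4*x + 3) dy dx = 13/6.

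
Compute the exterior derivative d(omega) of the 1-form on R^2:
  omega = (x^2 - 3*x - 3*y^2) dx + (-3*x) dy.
d(omega) = (6*y - 3) dx ∧ dy

For a 1-form omega = sum_i f_i dx_i, the exterior derivative is
  d(omega) = sum_{i < j} (∂f_j/∂x_i - ∂f_i/∂x_j) dx_i ∧ dx_j.
  coefficient of dx ∧ dy: ∂f_2/∂x - ∂f_1/∂y = ∂(-3*x)/∂x - ∂(x^2 - 3*x - 3*y^2)/∂y = 6*y - 3
Assembling: d(omega) = (6*y - 3) dx ∧ dy.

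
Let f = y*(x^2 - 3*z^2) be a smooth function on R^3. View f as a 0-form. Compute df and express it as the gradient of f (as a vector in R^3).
df = (2*x*y) dx + (x^2 - 3*z^2) dy + (-6*y*z) dz; grad f = (2*x*y, x^2 - 3*z^2, -6*y*z)

For a 0-form f, d f = (∂f/∂x) dx + (∂f/∂y) dy + (∂f/∂z) dz. The components of the vector representation are exactly the entries of grad f in Cartesian coordinates:
  ∂f/∂x = 2*x*y
  ∂f/∂y = x^2 - 3*z^2
  ∂f/∂z = -6*y*z.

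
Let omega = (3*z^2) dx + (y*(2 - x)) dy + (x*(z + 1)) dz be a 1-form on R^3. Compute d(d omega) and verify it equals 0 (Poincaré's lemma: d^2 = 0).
d(d omega) = 0

Step 1: d omega = sum_{i<j} (∂f_j/∂x_i - ∂f_i/∂x_j) dx_i ∧ dx_j:
  coeff of dx ∧ dy: -y
  coeff of dx ∧ dz: 1 - 5*z
  coeff of dy ∧ dz: 0
Step 2: Apply d again to each 2-form coefficient. The only possible 3-form in R^3 is dx ∧ dy ∧ dz, with coefficient
  ∂(coeff of dy∧dz)/∂x - ∂(coeff of dx∧dz)/∂y + ∂(coeff of dx∧dy)/∂z
  = ∂/∂x (0) - ∂/∂y (1 - 5*z) + ∂/∂z (-y).
Each of these terms simplifies to sums of mixed partials that cancel in pairs. The result is 0 (by equality of mixed partials for smooth functions — Schwarz / Clairaut).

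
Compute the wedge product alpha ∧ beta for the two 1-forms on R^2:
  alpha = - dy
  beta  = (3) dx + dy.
alpha ∧ beta = (3) dx ∧ dy

Distribute the wedge, using dx_i ∧ dx_j = -dx_j ∧ dx_i and dx_i ∧ dx_i = 0. For each pair (i, j) with i < j, the coefficient of dx_i ∧ dx_j in alpha ∧ beta is (alpha_i * beta_j - alpha_j * beta_i). Collecting: alpha ∧ beta = (3) dx ∧ dy.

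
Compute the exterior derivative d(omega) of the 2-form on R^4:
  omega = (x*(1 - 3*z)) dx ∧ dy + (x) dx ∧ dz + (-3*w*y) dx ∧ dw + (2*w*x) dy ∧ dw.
d(omega) = (-3*x) dx ∧ dy ∧ dz + (5*w) dx ∧ dy ∧ dw

For a 2-form omega = sum_{i<j} g_{ij} dx_i ∧ dx_j, the exterior derivative is
  d(omega) = sum_{i<j} d(g_{ij}) ∧ dx_i ∧ dx_j = sum_{i<j, k} (∂g_{ij}/∂x_k) dx_k ∧ dx_i ∧ dx_j.
Expand each term, using dx_k ∧ dx_i ∧ dx_j = sgn(permutation) dx_{(a)} ∧ dx_{(b)} ∧ dx_{(c)} with (a < b < c) sorted:
  d(x*(1 - 3*z)) includes (∂/∂z)(x*(1 - 3*z)) dz = (-3*x) dz, which multiplied by dx ∧ dy gives (-3*x) dx ∧ dy ∧ dz
  d(-3*w*y) includes (∂/∂y)(-3*w*y) dy = (-3*w) dy, which multiplied by dx ∧ dw gives (3*w) dx ∧ dy ∧ dw
  d(2*w*x) includes (∂/∂x)(2*w*x) dx = (2*w) dx, which multiplied by dy ∧ dw gives (2*w) dx ∧ dy ∧ dw
Collecting like 3-forms: d(omega) = (-3*x) dx ∧ dy ∧ dz + (5*w) dx ∧ dy ∧ dw.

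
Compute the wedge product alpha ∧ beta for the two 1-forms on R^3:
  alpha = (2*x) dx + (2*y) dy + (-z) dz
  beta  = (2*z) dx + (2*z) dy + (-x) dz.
alpha ∧ beta = (4*z*(x - y)) dx ∧ dy + (-2*x^2 + 2*z^2) dx ∧ dz + (-2*x*y + 2*z^2) dy ∧ dz

Distribute the wedge, using dx_i ∧ dx_j = -dx_j ∧ dx_i and dx_i ∧ dx_i = 0. For each pair (i, j) with i < j, the coefficient of dx_i ∧ dx_j in alpha ∧ beta is (alpha_i * beta_j - alpha_j * beta_i). Collecting: alpha ∧ beta = (4*z*(x - y)) dx ∧ dy + (-2*x^2 + 2*z^2) dx ∧ dz + (-2*x*y + 2*z^2) dy ∧ dz.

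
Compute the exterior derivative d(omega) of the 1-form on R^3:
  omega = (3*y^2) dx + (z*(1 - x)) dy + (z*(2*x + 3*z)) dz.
d(omega) = (-6*y - z) dx ∧ dy + (2*z) dx ∧ dz + (x - 1) dy ∧ dz

For a 1-form omega = sum_i f_i dx_i, the exterior derivative is
  d(omega) = sum_{i < j} (∂f_j/∂x_i - ∂f_i/∂x_j) dx_i ∧ dx_j.
  coefficient of dx ∧ dy: ∂f_2/∂x - ∂f_1/∂y = ∂(z*(1 - x))/∂x - ∂(3*y^2)/∂y = -6*y - z
  coefficient of dx ∧ dz: ∂f_3/∂x - ∂f_1/∂z = ∂(z*(2*x + 3*z))/∂x - ∂(3*y^2)/∂z = 2*z
  coefficient of dy ∧ dz: ∂f_3/∂y - ∂f_2/∂z = ∂(z*(2*x + 3*z))/∂y - ∂(z*(1 - x))/∂z = x - 1
Assembling: d(omega) = (-6*y - z) dx ∧ dy + (2*z) dx ∧ dz + (x - 1) dy ∧ dz.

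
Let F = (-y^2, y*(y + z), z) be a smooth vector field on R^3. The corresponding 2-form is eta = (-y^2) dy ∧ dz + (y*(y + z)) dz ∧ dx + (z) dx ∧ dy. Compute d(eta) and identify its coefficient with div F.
d(eta) = (2*y + z + 1) dx ∧ dy ∧ dz; div F = 2*y + z + 1

For a 2-form in R^3 of the form above, applying d gives a 3-form with coefficient ∂P/∂x + ∂Q/∂y + ∂R/∂z:
  ∂P/∂x = 0
  ∂Q/∂y = 2*y + z
  ∂R/∂z = 1
Sum = 2*y + z + 1, which is exactly div F.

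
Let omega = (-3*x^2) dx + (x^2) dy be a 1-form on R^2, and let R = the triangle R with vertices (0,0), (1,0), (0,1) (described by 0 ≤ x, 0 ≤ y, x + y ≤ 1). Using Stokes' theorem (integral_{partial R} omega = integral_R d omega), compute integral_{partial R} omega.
integral_(partial R) omega = 1/3

Stokes: integral_partial_R omega = integral_R d omega with d omega = (∂Q/∂x - ∂P/∂y) dx ∧ dy.
  ∂Q/∂x = 2*x
  ∂P/∂y = 0
  integrand = ∂Q/∂x - ∂P/∂y = 2*x.
Integrating over R: integral_0^1 integral_0^{1-x} (2*x) dy dx = 1/3.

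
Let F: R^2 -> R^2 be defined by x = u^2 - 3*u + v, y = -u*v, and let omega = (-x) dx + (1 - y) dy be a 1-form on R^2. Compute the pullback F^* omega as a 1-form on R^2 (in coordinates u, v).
F^* omega = (-2*u^3 + 9*u^2 - u*v^2 - 2*u*v - 9*u + 2*v) du + (-u^2*v - u^2 + 2*u - v) dv

Using F^*(f dg) = (f ∘ F) d(g ∘ F), substitute each coordinate x_i by F_i(u, v) in f_i, and replace dx_i by d F_i = (∂F_i/∂u) du + (∂F_i/∂v) dv.
  For the x component: f_1(F) = -u^2 + 3*u - v; d F_1 = (2*u - 3) du + (1) dv
  For the y component: f_2(F) = u*v + 1; d F_2 = (-v) du + (-u) dv
Combining and collecting du, dv coefficients:
  coeff of du: -2*u^3 + 9*u^2 - u*v^2 - 2*u*v - 9*u + 2*v
  coeff of dv: -u^2*v - u^2 + 2*u - v
F^* omega = (-2*u^3 + 9*u^2 - u*v^2 - 2*u*v - 9*u + 2*v) du + (-u^2*v - u^2 + 2*u - v) dv.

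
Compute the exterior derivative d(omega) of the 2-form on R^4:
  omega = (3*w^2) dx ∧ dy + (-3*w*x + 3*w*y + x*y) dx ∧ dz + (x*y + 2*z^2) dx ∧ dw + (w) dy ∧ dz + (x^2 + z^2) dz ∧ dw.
d(omega) = (6*w - x) dx ∧ dy ∧ dw + (-3*w - x) dx ∧ dy ∧ dz + (-x + 3*y - 4*z) dx ∧ dz ∧ dw + (1) dy ∧ dz ∧ dw

For a 2-form omega = sum_{i<j} g_{ij} dx_i ∧ dx_j, the exterior derivative is
  d(omega) = sum_{i<j} d(g_{ij}) ∧ dx_i ∧ dx_j = sum_{i<j, k} (∂g_{ij}/∂x_k) dx_k ∧ dx_i ∧ dx_j.
Expand each term, using dx_k ∧ dx_i ∧ dx_j = sgn(permutation) dx_{(a)} ∧ dx_{(b)} ∧ dx_{(c)} with (a < b < c) sorted:
  d(3*w^2) includes (∂/∂w)(3*w^2) dw = (6*w) dw, which multiplied by dx ∧ dy gives (6*w) dx ∧ dy ∧ dw
  d(-3*w*x + 3*w*y + x*y) includes (∂/∂y)(-3*w*x + 3*w*y + x*y) dy = (3*w + x) dy, which multiplied by dx ∧ dz gives (-3*w - x) dx ∧ dy ∧ dz
  d(-3*w*x + 3*w*y + x*y) includes (∂/∂w)(-3*w*x + 3*w*y + x*y) dw = (-3*x + 3*y) dw, which multiplied by dx ∧ dz gives (-3*x + 3*y) dx ∧ dz ∧ dw
  d(x*y + 2*z^2) includes (∂/∂y)(x*y + 2*z^2) dy = (x) dy, which multiplied by dx ∧ dw gives (-x) dx ∧ dy ∧ dw
  d(x*y + 2*z^2) includes (∂/∂z)(x*y + 2*z^2) dz = (4*z) dz, which multiplied by dx ∧ dw gives (-4*z) dx ∧ dz ∧ dw
  d(w) includes (∂/∂w)(w) dw = (1) dw, which multiplied by dy ∧ dz gives (1) dy ∧ dz ∧ dw
  d(x^2 + z^2) includes (∂/∂x)(x^2 + z^2) dx = (2*x) dx, which multiplied by dz ∧ dw gives (2*x) dx ∧ dz ∧ dw
Collecting like 3-forms: d(omega) = (6*w - x) dx ∧ dy ∧ dw + (-3*w - x) dx ∧ dy ∧ dz + (-x + 3*y - 4*z) dx ∧ dz ∧ dw + (1) dy ∧ dz ∧ dw.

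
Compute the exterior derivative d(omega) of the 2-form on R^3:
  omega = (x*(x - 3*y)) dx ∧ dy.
d(omega) = 0

For a 2-form omega = sum_{i<j} g_{ij} dx_i ∧ dx_j, the exterior derivative is
  d(omega) = sum_{i<j} d(g_{ij}) ∧ dx_i ∧ dx_j = sum_{i<j, k} (∂g_{ij}/∂x_k) dx_k ∧ dx_i ∧ dx_j.
Expand each term, using dx_k ∧ dx_i ∧ dx_j = sgn(permutation) dx_{(a)} ∧ dx_{(b)} ∧ dx_{(c)} with (a < b < c) sorted:

Collecting like 3-forms: d(omega) = 0.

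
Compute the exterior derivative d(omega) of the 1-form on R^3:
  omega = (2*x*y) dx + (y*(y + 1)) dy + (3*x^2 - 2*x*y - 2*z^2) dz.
d(omega) = (-2*x) dx ∧ dy + (6*x - 2*y) dx ∧ dz + (-2*x) dy ∧ dz

For a 1-form omega = sum_i f_i dx_i, the exterior derivative is
  d(omega) = sum_{i < j} (∂f_j/∂x_i - ∂f_i/∂x_j) dx_i ∧ dx_j.
  coefficient of dx ∧ dy: ∂f_2/∂x - ∂f_1/∂y = ∂(y*(y + 1))/∂x - ∂(2*x*y)/∂y = -2*x
  coefficient of dx ∧ dz: ∂f_3/∂x - ∂f_1/∂z = ∂(3*x^2 - 2*x*y - 2*z^2)/∂x - ∂(2*x*y)/∂z = 6*x - 2*y
  coefficient of dy ∧ dz: ∂f_3/∂y - ∂f_2/∂z = ∂(3*x^2 - 2*x*y - 2*z^2)/∂y - ∂(y*(y + 1))/∂z = -2*x
Assembling: d(omega) = (-2*x) dx ∧ dy + (6*x - 2*y) dx ∧ dz + (-2*x) dy ∧ dz.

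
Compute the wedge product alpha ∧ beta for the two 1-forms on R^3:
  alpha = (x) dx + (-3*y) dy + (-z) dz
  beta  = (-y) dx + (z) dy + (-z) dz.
alpha ∧ beta = (x*z - 3*y^2) dx ∧ dy + (-z*(x + y)) dx ∧ dz + (z*(3*y + z)) dy ∧ dz

Distribute the wedge, using dx_i ∧ dx_j = -dx_j ∧ dx_i and dx_i ∧ dx_i = 0. For each pair (i, j) with i < j, the coefficient of dx_i ∧ dx_j in alpha ∧ beta is (alpha_i * beta_j - alpha_j * beta_i). Collecting: alpha ∧ beta = (x*z - 3*y^2) dx ∧ dy + (-z*(x + y)) dx ∧ dz + (z*(3*y + z)) dy ∧ dz.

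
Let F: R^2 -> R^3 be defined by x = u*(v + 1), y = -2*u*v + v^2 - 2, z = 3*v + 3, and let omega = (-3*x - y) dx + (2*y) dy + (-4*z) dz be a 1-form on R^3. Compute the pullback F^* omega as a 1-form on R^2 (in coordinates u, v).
F^* omega = (7*u*v^2 - 4*u*v - 3*u - 5*v^3 - v^2 + 10*v + 2) du + (7*u^2*v - 3*u^2 - 13*u*v^2 + 10*u + 4*v^3 - 44*v - 36) dv

Using F^*(f dg) = (f ∘ F) d(g ∘ F), substitute each coordinate x_i by F_i(u, v) in f_i, and replace dx_i by d F_i = (∂F_i/∂u) du + (∂F_i/∂v) dv.
  For the x component: f_1(F) = -u*v - 3*u - v^2 + 2; d F_1 = (v + 1) du + (u) dv
  For the y component: f_2(F) = -4*u*v + 2*v^2 - 4; d F_2 = (-2*v) du + (-2*u + 2*v) dv
  For the z component: f_3(F) = -12*v - 12; d F_3 = (0) du + (3) dv
Combining and collecting du, dv coefficients:
  coeff of du: 7*u*v^2 - 4*u*v - 3*u - 5*v^3 - v^2 + 10*v + 2
  coeff of dv: 7*u^2*v - 3*u^2 - 13*u*v^2 + 10*u + 4*v^3 - 44*v - 36
F^* omega = (7*u*v^2 - 4*u*v - 3*u - 5*v^3 - v^2 + 10*v + 2) du + (7*u^2*v - 3*u^2 - 13*u*v^2 + 10*u + 4*v^3 - 44*v - 36) dv.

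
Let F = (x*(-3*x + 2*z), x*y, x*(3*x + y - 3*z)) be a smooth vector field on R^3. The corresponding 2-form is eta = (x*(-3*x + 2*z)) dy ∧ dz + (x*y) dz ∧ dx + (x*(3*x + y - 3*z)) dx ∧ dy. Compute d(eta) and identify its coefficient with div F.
d(eta) = (-8*x + 2*z) dx ∧ dy ∧ dz; div F = -8*x + 2*z

For a 2-form in R^3 of the form above, applying d gives a 3-form with coefficient ∂P/∂x + ∂Q/∂y + ∂R/∂z:
  ∂P/∂x = -6*x + 2*z
  ∂Q/∂y = x
  ∂R/∂z = -3*x
Sum = -8*x + 2*z, which is exactly div F.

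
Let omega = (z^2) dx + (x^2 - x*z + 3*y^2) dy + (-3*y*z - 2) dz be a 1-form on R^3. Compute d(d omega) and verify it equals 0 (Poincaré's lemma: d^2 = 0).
d(d omega) = 0

Step 1: d omega = sum_{i<j} (∂f_j/∂x_i - ∂f_i/∂x_j) dx_i ∧ dx_j:
  coeff of dx ∧ dy: 2*x - z
  coeff of dx ∧ dz: -2*z
  coeff of dy ∧ dz: x - 3*z
Step 2: Apply d again to each 2-form coefficient. The only possible 3-form in R^3 is dx ∧ dy ∧ dz, with coefficient
  ∂(coeff of dy∧dz)/∂x - ∂(coeff of dx∧dz)/∂y + ∂(coeff of dx∧dy)/∂z
  = ∂/∂x (x - 3*z) - ∂/∂y (-2*z) + ∂/∂z (2*x - z).
Each of these terms simplifies to sums of mixed partials that cancel in pairs. The result is 0 (by equality of mixed partials for smooth functions — Schwarz / Clairaut).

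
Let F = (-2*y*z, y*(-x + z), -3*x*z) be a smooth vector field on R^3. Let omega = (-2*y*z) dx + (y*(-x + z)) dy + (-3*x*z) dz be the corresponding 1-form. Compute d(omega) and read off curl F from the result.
d(omega) = (-y) dy ∧ dz + (-2*y + 3*z) dz ∧ dx + (-y + 2*z) dx ∧ dy; curl F = (-y, -2*y + 3*z, -y + 2*z)

d omega = sum_{i<j} (∂f_j/∂x_i - ∂f_i/∂x_j) dx_i ∧ dx_j. Under the identification (dy ∧ dz, dz ∧ dx, dx ∧ dy) ↔ (e_x, e_y, e_z), the coefficients are exactly the components of curl F. Compute:
  ∂R/∂y - ∂Q/∂z = (0) - (y) = -y
  ∂P/∂z - ∂R/∂x = (-2*y) - (-3*z) = -2*y + 3*z
  ∂Q/∂x - ∂P/∂y = (-y) - (-2*z) = -y + 2*z.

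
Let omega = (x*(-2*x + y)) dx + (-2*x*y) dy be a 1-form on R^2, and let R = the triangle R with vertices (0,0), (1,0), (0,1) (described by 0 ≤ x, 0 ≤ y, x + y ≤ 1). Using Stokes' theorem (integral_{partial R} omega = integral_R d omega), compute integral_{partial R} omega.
integral_(partial R) omega = -1/2

Stokes: integral_partial_R omega = integral_R d omega with d omega = (∂Q/∂x - ∂P/∂y) dx ∧ dy.
  ∂Q/∂x = -2*y
  ∂P/∂y = x
  integrand = ∂Q/∂x - ∂P/∂y = -x - 2*y.
Integrating over R: integral_0^1 integral_0^{1-x} (-x - 2*y) dy dx = -1/2.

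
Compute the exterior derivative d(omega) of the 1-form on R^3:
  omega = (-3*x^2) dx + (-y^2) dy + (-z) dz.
d(omega) = 0

For a 1-form omega = sum_i f_i dx_i, the exterior derivative is
  d(omega) = sum_{i < j} (∂f_j/∂x_i - ∂f_i/∂x_j) dx_i ∧ dx_j.

Assembling: d(omega) = 0.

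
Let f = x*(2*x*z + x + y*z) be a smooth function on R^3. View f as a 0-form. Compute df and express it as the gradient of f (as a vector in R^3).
df = (4*x*z + 2*x + y*z) dx + (x*z) dy + (x*(2*x + y)) dz; grad f = (4*x*z + 2*x + y*z, x*z, x*(2*x + y))

For a 0-form f, d f = (∂f/∂x) dx + (∂f/∂y) dy + (∂f/∂z) dz. The components of the vector representation are exactly the entries of grad f in Cartesian coordinates:
  ∂f/∂x = 4*x*z + 2*x + y*z
  ∂f/∂y = x*z
  ∂f/∂z = x*(2*x + y).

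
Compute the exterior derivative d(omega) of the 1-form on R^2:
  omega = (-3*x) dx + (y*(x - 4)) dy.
d(omega) = (y) dx ∧ dy

For a 1-form omega = sum_i f_i dx_i, the exterior derivative is
  d(omega) = sum_{i < j} (∂f_j/∂x_i - ∂f_i/∂x_j) dx_i ∧ dx_j.
  coefficient of dx ∧ dy: ∂f_2/∂x - ∂f_1/∂y = ∂(y*(x - 4))/∂x - ∂(-3*x)/∂y = y
Assembling: d(omega) = (y) dx ∧ dy.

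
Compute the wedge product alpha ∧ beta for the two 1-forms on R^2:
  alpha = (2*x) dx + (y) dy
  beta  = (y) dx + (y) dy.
alpha ∧ beta = (y*(2*x - y)) dx ∧ dy

Distribute the wedge, using dx_i ∧ dx_j = -dx_j ∧ dx_i and dx_i ∧ dx_i = 0. For each pair (i, j) with i < j, the coefficient of dx_i ∧ dx_j in alpha ∧ beta is (alpha_i * beta_j - alpha_j * beta_i). Collecting: alpha ∧ beta = (y*(2*x - y)) dx ∧ dy.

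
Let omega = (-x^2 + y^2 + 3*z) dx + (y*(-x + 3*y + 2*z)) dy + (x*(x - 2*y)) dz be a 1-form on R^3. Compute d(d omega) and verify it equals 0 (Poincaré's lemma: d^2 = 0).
d(d omega) = 0

Step 1: d omega = sum_{i<j} (∂f_j/∂x_i - ∂f_i/∂x_j) dx_i ∧ dx_j:
  coeff of dx ∧ dy: -3*y
  coeff of dx ∧ dz: 2*x - 2*y - 3
  coeff of dy ∧ dz: -2*x - 2*y
Step 2: Apply d again to each 2-form coefficient. The only possible 3-form in R^3 is dx ∧ dy ∧ dz, with coefficient
  ∂(coeff of dy∧dz)/∂x - ∂(coeff of dx∧dz)/∂y + ∂(coeff of dx∧dy)/∂z
  = ∂/∂x (-2*x - 2*y) - ∂/∂y (2*x - 2*y - 3) + ∂/∂z (-3*y).
Each of these terms simplifies to sums of mixed partials that cancel in pairs. The result is 0 (by equality of mixed partials for smooth functions — Schwarz / Clairaut).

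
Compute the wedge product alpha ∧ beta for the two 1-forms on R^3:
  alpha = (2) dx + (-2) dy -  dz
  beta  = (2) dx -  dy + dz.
alpha ∧ beta = (2) dx ∧ dy + (4) dx ∧ dz + (-3) dy ∧ dz

Distribute the wedge, using dx_i ∧ dx_j = -dx_j ∧ dx_i and dx_i ∧ dx_i = 0. For each pair (i, j) with i < j, the coefficient of dx_i ∧ dx_j in alpha ∧ beta is (alpha_i * beta_j - alpha_j * beta_i). Collecting: alpha ∧ beta = (2) dx ∧ dy + (4) dx ∧ dz + (-3) dy ∧ dz.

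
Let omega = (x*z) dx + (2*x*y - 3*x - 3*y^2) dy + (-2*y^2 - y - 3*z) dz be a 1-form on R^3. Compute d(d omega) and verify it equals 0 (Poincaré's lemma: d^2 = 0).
d(d omega) = 0

Step 1: d omega = sum_{i<j} (∂f_j/∂x_i - ∂f_i/∂x_j) dx_i ∧ dx_j:
  coeff of dx ∧ dy: 2*y - 3
  coeff of dx ∧ dz: -x
  coeff of dy ∧ dz: -4*y - 1
Step 2: Apply d again to each 2-form coefficient. The only possible 3-form in R^3 is dx ∧ dy ∧ dz, with coefficient
  ∂(coeff of dy∧dz)/∂x - ∂(coeff of dx∧dz)/∂y + ∂(coeff of dx∧dy)/∂z
  = ∂/∂x (-4*y - 1) - ∂/∂y (-x) + ∂/∂z (2*y - 3).
Each of these terms simplifies to sums of mixed partials that cancel in pairs. The result is 0 (by equality of mixed partials for smooth functions — Schwarz / Clairaut).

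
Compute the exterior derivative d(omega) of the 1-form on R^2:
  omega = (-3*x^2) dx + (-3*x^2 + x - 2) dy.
d(omega) = (1 - 6*x) dx ∧ dy

For a 1-form omega = sum_i f_i dx_i, the exterior derivative is
  d(omega) = sum_{i < j} (∂f_j/∂x_i - ∂f_i/∂x_j) dx_i ∧ dx_j.
  coefficient of dx ∧ dy: ∂f_2/∂x - ∂f_1/∂y = ∂(-3*x^2 + x - 2)/∂x - ∂(-3*x^2)/∂y = 1 - 6*x
Assembling: d(omega) = (1 - 6*x) dx ∧ dy.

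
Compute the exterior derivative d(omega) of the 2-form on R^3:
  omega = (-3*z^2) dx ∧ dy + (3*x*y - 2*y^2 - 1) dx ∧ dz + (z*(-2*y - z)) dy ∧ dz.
d(omega) = (-3*x + 4*y - 6*z) dx ∧ dy ∧ dz

For a 2-form omega = sum_{i<j} g_{ij} dx_i ∧ dx_j, the exterior derivative is
  d(omega) = sum_{i<j} d(g_{ij}) ∧ dx_i ∧ dx_j = sum_{i<j, k} (∂g_{ij}/∂x_k) dx_k ∧ dx_i ∧ dx_j.
Expand each term, using dx_k ∧ dx_i ∧ dx_j = sgn(permutation) dx_{(a)} ∧ dx_{(b)} ∧ dx_{(c)} with (a < b < c) sorted:
  d(-3*z^2) includes (∂/∂z)(-3*z^2) dz = (-6*z) dz, which multiplied by dx ∧ dy gives (-6*z) dx ∧ dy ∧ dz
  d(3*x*y - 2*y^2 - 1) includes (∂/∂y)(3*x*y - 2*y^2 - 1) dy = (3*x - 4*y) dy, which multiplied by dx ∧ dz gives (-3*x + 4*y) dx ∧ dy ∧ dz
Collecting like 3-forms: d(omega) = (-3*x + 4*y - 6*z) dx ∧ dy ∧ dz.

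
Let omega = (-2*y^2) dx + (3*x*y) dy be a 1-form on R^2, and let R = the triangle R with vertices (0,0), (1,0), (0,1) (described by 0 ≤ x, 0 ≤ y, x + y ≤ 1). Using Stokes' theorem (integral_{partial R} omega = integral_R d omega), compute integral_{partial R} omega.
integral_(partial R) omega = 7/6

Stokes: integral_partial_R omega = integral_R d omega with d omega = (∂Q/∂x - ∂P/∂y) dx ∧ dy.
  ∂Q/∂x = 3*y
  ∂P/∂y = -4*y
  integrand = ∂Q/∂x - ∂P/∂y = 7*y.
Integrating over R: integral_0^1 integral_0^{1-x} (7*y) dy dx = 7/6.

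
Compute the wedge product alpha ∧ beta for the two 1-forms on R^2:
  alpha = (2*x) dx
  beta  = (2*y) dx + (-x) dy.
alpha ∧ beta = (-2*x^2) dx ∧ dy

Distribute the wedge, using dx_i ∧ dx_j = -dx_j ∧ dx_i and dx_i ∧ dx_i = 0. For each pair (i, j) with i < j, the coefficient of dx_i ∧ dx_j in alpha ∧ beta is (alpha_i * beta_j - alpha_j * beta_i). Collecting: alpha ∧ beta = (-2*x^2) dx ∧ dy.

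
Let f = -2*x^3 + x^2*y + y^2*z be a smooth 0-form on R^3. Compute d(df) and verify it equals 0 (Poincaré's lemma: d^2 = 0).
d(df) = 0

Step 1: df = sum_i (∂f/∂x_i) dx_i = (2*x*(-3*x + y)) dx + (x^2 + 2*y*z) dy + (y^2) dz.
Step 2: Apply d again. Using the 1-form formula, the coefficient of dx ∧ dy in d(df) is ∂^2 f/∂x ∂y - ∂^2 f/∂y ∂x = (2*x) - (2*x) = 0 (equality of mixed partials for smooth f).
Similarly for dx ∧ dz and dy ∧ dz — all coefficients vanish. So d(df) = 0.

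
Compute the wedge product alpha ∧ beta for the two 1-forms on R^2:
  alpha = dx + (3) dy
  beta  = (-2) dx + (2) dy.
alpha ∧ beta = (8) dx ∧ dy

Distribute the wedge, using dx_i ∧ dx_j = -dx_j ∧ dx_i and dx_i ∧ dx_i = 0. For each pair (i, j) with i < j, the coefficient of dx_i ∧ dx_j in alpha ∧ beta is (alpha_i * beta_j - alpha_j * beta_i). Collecting: alpha ∧ beta = (8) dx ∧ dy.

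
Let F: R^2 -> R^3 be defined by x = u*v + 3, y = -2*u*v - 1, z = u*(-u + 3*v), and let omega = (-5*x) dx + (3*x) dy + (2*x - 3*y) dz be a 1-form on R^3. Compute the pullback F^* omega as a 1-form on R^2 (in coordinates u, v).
F^* omega = (-16*u^2*v + 13*u*v^2 - 18*u - 6*v) du + (u*(13*u*v - 6)) dv

Using F^*(f dg) = (f ∘ F) d(g ∘ F), substitute each coordinate x_i by F_i(u, v) in f_i, and replace dx_i by d F_i = (∂F_i/∂u) du + (∂F_i/∂v) dv.
  For the x component: f_1(F) = -5*u*v - 15; d F_1 = (v) du + (u) dv
  For the y component: f_2(F) = 3*u*v + 9; d F_2 = (-2*v) du + (-2*u) dv
  For the z component: f_3(F) = 8*u*v + 9; d F_3 = (-2*u + 3*v) du + (3*u) dv
Combining and collecting du, dv coefficients:
  coeff of du: -16*u^2*v + 13*u*v^2 - 18*u - 6*v
  coeff of dv: u*(13*u*v - 6)
F^* omega = (-16*u^2*v + 13*u*v^2 - 18*u - 6*v) du + (u*(13*u*v - 6)) dv.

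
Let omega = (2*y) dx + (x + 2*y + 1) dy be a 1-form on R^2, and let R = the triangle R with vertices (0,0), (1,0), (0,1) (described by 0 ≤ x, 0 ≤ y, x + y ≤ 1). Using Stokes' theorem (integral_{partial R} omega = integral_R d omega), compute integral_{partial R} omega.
integral_(partial R) omega = -1/2

Stokes: integral_partial_R omega = integral_R d omega with d omega = (∂Q/∂x - ∂P/∂y) dx ∧ dy.
  ∂Q/∂x = 1
  ∂P/∂y = 2
  integrand = ∂Q/∂x - ∂P/∂y = -1.
Integrating over R: integral_0^1 integral_0^{1-x} (-1) dy dx = -1/2.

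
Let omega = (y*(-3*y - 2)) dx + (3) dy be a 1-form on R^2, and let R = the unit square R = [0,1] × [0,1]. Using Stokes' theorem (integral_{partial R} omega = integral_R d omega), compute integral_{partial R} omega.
integral_(partial R) omega = 5

Stokes: integral_partial_R omega = integral_R d omega with d omega = (∂Q/∂x - ∂P/∂y) dx ∧ dy.
  ∂Q/∂x = 0
  ∂P/∂y = -6*y - 2
  integrand = ∂Q/∂x - ∂P/∂y = 6*y + 2.
Integrating over R: integral_0^1 integral_0^1 (6*y + 2) dx dy = 5.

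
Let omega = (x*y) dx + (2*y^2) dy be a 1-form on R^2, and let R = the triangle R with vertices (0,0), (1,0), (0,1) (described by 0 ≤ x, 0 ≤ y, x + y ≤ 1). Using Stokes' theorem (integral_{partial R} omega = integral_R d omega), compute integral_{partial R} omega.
integral_(partial R) omega = -1/6

Stokes: integral_partial_R omega = integral_R d omega with d omega = (∂Q/∂x - ∂P/∂y) dx ∧ dy.
  ∂Q/∂x = 0
  ∂P/∂y = x
  integrand = ∂Q/∂x - ∂P/∂y = -x.
Integrating over R: integral_0^1 integral_0^{1-x} (-x) dy dx = -1/6.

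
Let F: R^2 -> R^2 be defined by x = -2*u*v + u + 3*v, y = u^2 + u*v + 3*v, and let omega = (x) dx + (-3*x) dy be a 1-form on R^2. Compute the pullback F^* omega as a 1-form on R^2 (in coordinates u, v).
F^* omega = (12*u^2*v - 6*u^2 + 10*u*v^2 - 25*u*v + u - 15*v^2 + 3*v) du + (10*u^2*v - 5*u^2 - 3*u*v - 6*u - 18*v) dv

Using F^*(f dg) = (f ∘ F) d(g ∘ F), substitute each coordinate x_i by F_i(u, v) in f_i, and replace dx_i by d F_i = (∂F_i/∂u) du + (∂F_i/∂v) dv.
  For the x component: f_1(F) = -2*u*v + u + 3*v; d F_1 = (1 - 2*v) du + (3 - 2*u) dv
  For the y component: f_2(F) = 6*u*v - 3*u - 9*v; d F_2 = (2*u + v) du + (u + 3) dv
Combining and collecting du, dv coefficients:
  coeff of du: 12*u^2*v - 6*u^2 + 10*u*v^2 - 25*u*v + u - 15*v^2 + 3*v
  coeff of dv: 10*u^2*v - 5*u^2 - 3*u*v - 6*u - 18*v
F^* omega = (12*u^2*v - 6*u^2 + 10*u*v^2 - 25*u*v + u - 15*v^2 + 3*v) du + (10*u^2*v - 5*u^2 - 3*u*v - 6*u - 18*v) dv.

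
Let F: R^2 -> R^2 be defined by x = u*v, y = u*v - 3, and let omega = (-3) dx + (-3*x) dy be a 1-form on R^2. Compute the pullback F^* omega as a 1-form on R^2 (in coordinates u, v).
F^* omega = (3*v*(-u*v - 1)) du + (3*u*(-u*v - 1)) dv

Using F^*(f dg) = (f ∘ F) d(g ∘ F), substitute each coordinate x_i by F_i(u, v) in f_i, and replace dx_i by d F_i = (∂F_i/∂u) du + (∂F_i/∂v) dv.
  For the x component: f_1(F) = -3; d F_1 = (v) du + (u) dv
  For the y component: f_2(F) = -3*u*v; d F_2 = (v) du + (u) dv
Combining and collecting du, dv coefficients:
  coeff of du: 3*v*(-u*v - 1)
  coeff of dv: 3*u*(-u*v - 1)
F^* omega = (3*v*(-u*v - 1)) du + (3*u*(-u*v - 1)) dv.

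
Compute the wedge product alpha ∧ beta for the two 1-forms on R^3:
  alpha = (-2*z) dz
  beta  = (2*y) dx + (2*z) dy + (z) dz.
alpha ∧ beta = (4*y*z) dx ∧ dz + (4*z^2) dy ∧ dz

Distribute the wedge, using dx_i ∧ dx_j = -dx_j ∧ dx_i and dx_i ∧ dx_i = 0. For each pair (i, j) with i < j, the coefficient of dx_i ∧ dx_j in alpha ∧ beta is (alpha_i * beta_j - alpha_j * beta_i). Collecting: alpha ∧ beta = (4*y*z) dx ∧ dz + (4*z^2) dy ∧ dz.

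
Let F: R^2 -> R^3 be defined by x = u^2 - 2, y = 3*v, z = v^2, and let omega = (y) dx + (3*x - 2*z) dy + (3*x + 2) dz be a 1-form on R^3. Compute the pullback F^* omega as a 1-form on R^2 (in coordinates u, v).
F^* omega = (6*u*v) du + (6*u^2*v + 9*u^2 - 6*v^2 - 8*v - 18) dv

Using F^*(f dg) = (f ∘ F) d(g ∘ F), substitute each coordinate x_i by F_i(u, v) in f_i, and replace dx_i by d F_i = (∂F_i/∂u) du + (∂F_i/∂v) dv.
  For the x component: f_1(F) = 3*v; d F_1 = (2*u) du + (0) dv
  For the y component: f_2(F) = 3*u^2 - 2*v^2 - 6; d F_2 = (0) du + (3) dv
  For the z component: f_3(F) = 3*u^2 - 4; d F_3 = (0) du + (2*v) dv
Combining and collecting du, dv coefficients:
  coeff of du: 6*u*v
  coeff of dv: 6*u^2*v + 9*u^2 - 6*v^2 - 8*v - 18
F^* omega = (6*u*v) du + (6*u^2*v + 9*u^2 - 6*v^2 - 8*v - 18) dv.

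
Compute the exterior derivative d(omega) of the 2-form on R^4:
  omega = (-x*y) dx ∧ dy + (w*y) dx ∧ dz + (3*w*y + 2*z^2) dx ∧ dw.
d(omega) = (-w) dx ∧ dy ∧ dz + (y - 4*z) dx ∧ dz ∧ dw + (-3*w) dx ∧ dy ∧ dw

For a 2-form omega = sum_{i<j} g_{ij} dx_i ∧ dx_j, the exterior derivative is
  d(omega) = sum_{i<j} d(g_{ij}) ∧ dx_i ∧ dx_j = sum_{i<j, k} (∂g_{ij}/∂x_k) dx_k ∧ dx_i ∧ dx_j.
Expand each term, using dx_k ∧ dx_i ∧ dx_j = sgn(permutation) dx_{(a)} ∧ dx_{(b)} ∧ dx_{(c)} with (a < b < c) sorted:
  d(w*y) includes (∂/∂y)(w*y) dy = (w) dy, which multiplied by dx ∧ dz gives (-w) dx ∧ dy ∧ dz
  d(w*y) includes (∂/∂w)(w*y) dw = (y) dw, which multiplied by dx ∧ dz gives (y) dx ∧ dz ∧ dw
  d(3*w*y + 2*z^2) includes (∂/∂y)(3*w*y + 2*z^2) dy = (3*w) dy, which multiplied by dx ∧ dw gives (-3*w) dx ∧ dy ∧ dw
  d(3*w*y + 2*z^2) includes (∂/∂z)(3*w*y + 2*z^2) dz = (4*z) dz, which multiplied by dx ∧ dw gives (-4*z) dx ∧ dz ∧ dw
Collecting like 3-forms: d(omega) = (-w) dx ∧ dy ∧ dz + (y - 4*z) dx ∧ dz ∧ dw + (-3*w) dx ∧ dy ∧ dw.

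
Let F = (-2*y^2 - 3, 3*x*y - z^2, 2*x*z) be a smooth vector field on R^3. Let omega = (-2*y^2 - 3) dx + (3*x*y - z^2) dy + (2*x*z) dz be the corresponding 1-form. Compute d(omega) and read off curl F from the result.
d(omega) = (2*z) dy ∧ dz + (-2*z) dz ∧ dx + (7*y) dx ∧ dy; curl F = (2*z, -2*z, 7*y)

d omega = sum_{i<j} (∂f_j/∂x_i - ∂f_i/∂x_j) dx_i ∧ dx_j. Under the identification (dy ∧ dz, dz ∧ dx, dx ∧ dy) ↔ (e_x, e_y, e_z), the coefficients are exactly the components of curl F. Compute:
  ∂R/∂y - ∂Q/∂z = (0) - (-2*z) = 2*z
  ∂P/∂z - ∂R/∂x = (0) - (2*z) = -2*z
  ∂Q/∂x - ∂P/∂y = (3*y) - (-4*y) = 7*y.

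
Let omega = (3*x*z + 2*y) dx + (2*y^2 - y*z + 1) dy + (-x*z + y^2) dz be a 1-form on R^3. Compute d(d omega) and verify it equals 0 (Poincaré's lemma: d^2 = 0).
d(d omega) = 0

Step 1: d omega = sum_{i<j} (∂f_j/∂x_i - ∂f_i/∂x_j) dx_i ∧ dx_j:
  coeff of dx ∧ dy: -2
  coeff of dx ∧ dz: -3*x - z
  coeff of dy ∧ dz: 3*y
Step 2: Apply d again to each 2-form coefficient. The only possible 3-form in R^3 is dx ∧ dy ∧ dz, with coefficient
  ∂(coeff of dy∧dz)/∂x - ∂(coeff of dx∧dz)/∂y + ∂(coeff of dx∧dy)/∂z
  = ∂/∂x (3*y) - ∂/∂y (-3*x - z) + ∂/∂z (-2).
Each of these terms simplifies to sums of mixed partials that cancel in pairs. The result is 0 (by equality of mixed partials for smooth functions — Schwarz / Clairaut).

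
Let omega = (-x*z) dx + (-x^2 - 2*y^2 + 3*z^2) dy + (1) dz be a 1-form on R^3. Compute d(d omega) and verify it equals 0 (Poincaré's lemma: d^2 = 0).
d(d omega) = 0

Step 1: d omega = sum_{i<j} (∂f_j/∂x_i - ∂f_i/∂x_j) dx_i ∧ dx_j:
  coeff of dx ∧ dy: -2*x
  coeff of dx ∧ dz: x
  coeff of dy ∧ dz: -6*z
Step 2: Apply d again to each 2-form coefficient. The only possible 3-form in R^3 is dx ∧ dy ∧ dz, with coefficient
  ∂(coeff of dy∧dz)/∂x - ∂(coeff of dx∧dz)/∂y + ∂(coeff of dx∧dy)/∂z
  = ∂/∂x (-6*z) - ∂/∂y (x) + ∂/∂z (-2*x).
Each of these terms simplifies to sums of mixed partials that cancel in pairs. The result is 0 (by equality of mixed partials for smooth functions — Schwarz / Clairaut).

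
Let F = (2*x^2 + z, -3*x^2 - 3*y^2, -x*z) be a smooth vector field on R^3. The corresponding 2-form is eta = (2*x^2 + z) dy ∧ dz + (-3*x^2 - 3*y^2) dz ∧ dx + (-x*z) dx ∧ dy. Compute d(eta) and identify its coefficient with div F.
d(eta) = (3*x - 6*y) dx ∧ dy ∧ dz; div F = 3*x - 6*y

For a 2-form in R^3 of the form above, applying d gives a 3-form with coefficient ∂P/∂x + ∂Q/∂y + ∂R/∂z:
  ∂P/∂x = 4*x
  ∂Q/∂y = -6*y
  ∂R/∂z = -x
Sum = 3*x - 6*y, which is exactly div F.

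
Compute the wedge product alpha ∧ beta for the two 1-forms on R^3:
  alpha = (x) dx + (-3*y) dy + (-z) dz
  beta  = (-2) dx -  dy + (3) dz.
alpha ∧ beta = (-x - 6*y) dx ∧ dy + (3*x - 2*z) dx ∧ dz + (-9*y - z) dy ∧ dz

Distribute the wedge, using dx_i ∧ dx_j = -dx_j ∧ dx_i and dx_i ∧ dx_i = 0. For each pair (i, j) with i < j, the coefficient of dx_i ∧ dx_j in alpha ∧ beta is (alpha_i * beta_j - alpha_j * beta_i). Collecting: alpha ∧ beta = (-x - 6*y) dx ∧ dy + (3*x - 2*z) dx ∧ dz + (-9*y - z) dy ∧ dz.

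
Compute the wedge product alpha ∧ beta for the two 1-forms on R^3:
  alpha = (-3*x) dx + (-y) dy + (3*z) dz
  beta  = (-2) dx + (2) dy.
alpha ∧ beta = (-6*x - 2*y) dx ∧ dy + (6*z) dx ∧ dz + (-6*z) dy ∧ dz

Distribute the wedge, using dx_i ∧ dx_j = -dx_j ∧ dx_i and dx_i ∧ dx_i = 0. For each pair (i, j) with i < j, the coefficient of dx_i ∧ dx_j in alpha ∧ beta is (alpha_i * beta_j - alpha_j * beta_i). Collecting: alpha ∧ beta = (-6*x - 2*y) dx ∧ dy + (6*z) dx ∧ dz + (-6*z) dy ∧ dz.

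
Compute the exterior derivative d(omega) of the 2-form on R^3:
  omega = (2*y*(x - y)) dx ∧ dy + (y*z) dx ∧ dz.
d(omega) = (-z) dx ∧ dy ∧ dz

For a 2-form omega = sum_{i<j} g_{ij} dx_i ∧ dx_j, the exterior derivative is
  d(omega) = sum_{i<j} d(g_{ij}) ∧ dx_i ∧ dx_j = sum_{i<j, k} (∂g_{ij}/∂x_k) dx_k ∧ dx_i ∧ dx_j.
Expand each term, using dx_k ∧ dx_i ∧ dx_j = sgn(permutation) dx_{(a)} ∧ dx_{(b)} ∧ dx_{(c)} with (a < b < c) sorted:
  d(y*z) includes (∂/∂y)(y*z) dy = (z) dy, which multiplied by dx ∧ dz gives (-z) dx ∧ dy ∧ dz
Collecting like 3-forms: d(omega) = (-z) dx ∧ dy ∧ dz.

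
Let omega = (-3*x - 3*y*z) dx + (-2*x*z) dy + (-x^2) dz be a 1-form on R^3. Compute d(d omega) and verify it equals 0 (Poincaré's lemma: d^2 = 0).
d(d omega) = 0

Step 1: d omega = sum_{i<j} (∂f_j/∂x_i - ∂f_i/∂x_j) dx_i ∧ dx_j:
  coeff of dx ∧ dy: z
  coeff of dx ∧ dz: -2*x + 3*y
  coeff of dy ∧ dz: 2*x
Step 2: Apply d again to each 2-form coefficient. The only possible 3-form in R^3 is dx ∧ dy ∧ dz, with coefficient
  ∂(coeff of dy∧dz)/∂x - ∂(coeff of dx∧dz)/∂y + ∂(coeff of dx∧dy)/∂z
  = ∂/∂x (2*x) - ∂/∂y (-2*x + 3*y) + ∂/∂z (z).
Each of these terms simplifies to sums of mixed partials that cancel in pairs. The result is 0 (by equality of mixed partials for smooth functions — Schwarz / Clairaut).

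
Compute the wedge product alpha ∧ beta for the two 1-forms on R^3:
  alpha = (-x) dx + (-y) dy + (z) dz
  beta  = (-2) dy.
alpha ∧ beta = (2*x) dx ∧ dy + (2*z) dy ∧ dz

Distribute the wedge, using dx_i ∧ dx_j = -dx_j ∧ dx_i and dx_i ∧ dx_i = 0. For each pair (i, j) with i < j, the coefficient of dx_i ∧ dx_j in alpha ∧ beta is (alpha_i * beta_j - alpha_j * beta_i). Collecting: alpha ∧ beta = (2*x) dx ∧ dy + (2*z) dy ∧ dz.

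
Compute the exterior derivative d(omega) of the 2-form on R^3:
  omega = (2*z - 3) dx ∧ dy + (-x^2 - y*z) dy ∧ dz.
d(omega) = (2 - 2*x) dx ∧ dy ∧ dz

For a 2-form omega = sum_{i<j} g_{ij} dx_i ∧ dx_j, the exterior derivative is
  d(omega) = sum_{i<j} d(g_{ij}) ∧ dx_i ∧ dx_j = sum_{i<j, k} (∂g_{ij}/∂x_k) dx_k ∧ dx_i ∧ dx_j.
Expand each term, using dx_k ∧ dx_i ∧ dx_j = sgn(permutation) dx_{(a)} ∧ dx_{(b)} ∧ dx_{(c)} with (a < b < c) sorted:
  d(2*z - 3) includes (∂/∂z)(2*z - 3) dz = (2) dz, which multiplied by dx ∧ dy gives (2) dx ∧ dy ∧ dz
  d(-x^2 - y*z) includes (∂/∂x)(-x^2 - y*z) dx = (-2*x) dx, which multiplied by dy ∧ dz gives (-2*x) dx ∧ dy ∧ dz
Collecting like 3-forms: d(omega) = (2 - 2*x) dx ∧ dy ∧ dz.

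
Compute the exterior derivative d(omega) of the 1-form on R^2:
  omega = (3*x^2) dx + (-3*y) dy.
d(omega) = 0

For a 1-form omega = sum_i f_i dx_i, the exterior derivative is
  d(omega) = sum_{i < j} (∂f_j/∂x_i - ∂f_i/∂x_j) dx_i ∧ dx_j.

Assembling: d(omega) = 0.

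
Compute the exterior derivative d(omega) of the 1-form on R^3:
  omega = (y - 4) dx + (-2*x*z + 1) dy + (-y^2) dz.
d(omega) = (-2*z - 1) dx ∧ dy + (2*x - 2*y) dy ∧ dz

For a 1-form omega = sum_i f_i dx_i, the exterior derivative is
  d(omega) = sum_{i < j} (∂f_j/∂x_i - ∂f_i/∂x_j) dx_i ∧ dx_j.
  coefficient of dx ∧ dy: ∂f_2/∂x - ∂f_1/∂y = ∂(-2*x*z + 1)/∂x - ∂(y - 4)/∂y = -2*z - 1
  coefficient of dy ∧ dz: ∂f_3/∂y - ∂f_2/∂z = ∂(-y^2)/∂y - ∂(-2*x*z + 1)/∂z = 2*x - 2*y
Assembling: d(omega) = (-2*z - 1) dx ∧ dy + (2*x - 2*y) dy ∧ dz.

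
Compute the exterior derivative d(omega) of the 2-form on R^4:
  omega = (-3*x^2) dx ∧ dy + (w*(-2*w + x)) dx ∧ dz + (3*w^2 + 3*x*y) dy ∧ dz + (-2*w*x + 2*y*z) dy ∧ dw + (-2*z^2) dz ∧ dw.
d(omega) = (-4*w + x) dx ∧ dz ∧ dw + (3*y) dx ∧ dy ∧ dz + (6*w - 2*y) dy ∧ dz ∧ dw + (-2*w) dx ∧ dy ∧ dw

For a 2-form omega = sum_{i<j} g_{ij} dx_i ∧ dx_j, the exterior derivative is
  d(omega) = sum_{i<j} d(g_{ij}) ∧ dx_i ∧ dx_j = sum_{i<j, k} (∂g_{ij}/∂x_k) dx_k ∧ dx_i ∧ dx_j.
Expand each term, using dx_k ∧ dx_i ∧ dx_j = sgn(permutation) dx_{(a)} ∧ dx_{(b)} ∧ dx_{(c)} with (a < b < c) sorted:
  d(w*(-2*w + x)) includes (∂/∂w)(w*(-2*w + x)) dw = (-4*w + x) dw, which multiplied by dx ∧ dz gives (-4*w + x) dx ∧ dz ∧ dw
  d(3*w^2 + 3*x*y) includes (∂/∂x)(3*w^2 + 3*x*y) dx = (3*y) dx, which multiplied by dy ∧ dz gives (3*y) dx ∧ dy ∧ dz
  d(3*w^2 + 3*x*y) includes (∂/∂w)(3*w^2 + 3*x*y) dw = (6*w) dw, which multiplied by dy ∧ dz gives (6*w) dy ∧ dz ∧ dw
  d(-2*w*x + 2*y*z) includes (∂/∂x)(-2*w*x + 2*y*z) dx = (-2*w) dx, which multiplied by dy ∧ dw gives (-2*w) dx ∧ dy ∧ dw
  d(-2*w*x + 2*y*z) includes (∂/∂z)(-2*w*x + 2*y*z) dz = (2*y) dz, which multiplied by dy ∧ dw gives (-2*y) dy ∧ dz ∧ dw
Collecting like 3-forms: d(omega) = (-4*w + x) dx ∧ dz ∧ dw + (3*y) dx ∧ dy ∧ dz + (6*w - 2*y) dy ∧ dz ∧ dw + (-2*w) dx ∧ dy ∧ dw.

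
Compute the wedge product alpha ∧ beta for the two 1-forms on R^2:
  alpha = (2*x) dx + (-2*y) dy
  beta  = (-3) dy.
alpha ∧ beta = (-6*x) dx ∧ dy

Distribute the wedge, using dx_i ∧ dx_j = -dx_j ∧ dx_i and dx_i ∧ dx_i = 0. For each pair (i, j) with i < j, the coefficient of dx_i ∧ dx_j in alpha ∧ beta is (alpha_i * beta_j - alpha_j * beta_i). Collecting: alpha ∧ beta = (-6*x) dx ∧ dy.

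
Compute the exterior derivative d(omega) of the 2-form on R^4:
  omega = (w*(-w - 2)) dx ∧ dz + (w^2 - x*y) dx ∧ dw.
d(omega) = (-2*w - 2) dx ∧ dz ∧ dw + (x) dx ∧ dy ∧ dw

For a 2-form omega = sum_{i<j} g_{ij} dx_i ∧ dx_j, the exterior derivative is
  d(omega) = sum_{i<j} d(g_{ij}) ∧ dx_i ∧ dx_j = sum_{i<j, k} (∂g_{ij}/∂x_k) dx_k ∧ dx_i ∧ dx_j.
Expand each term, using dx_k ∧ dx_i ∧ dx_j = sgn(permutation) dx_{(a)} ∧ dx_{(b)} ∧ dx_{(c)} with (a < b < c) sorted:
  d(w*(-w - 2)) includes (∂/∂w)(w*(-w - 2)) dw = (-2*w - 2) dw, which multiplied by dx ∧ dz gives (-2*w - 2) dx ∧ dz ∧ dw
  d(w^2 - x*y) includes (∂/∂y)(w^2 - x*y) dy = (-x) dy, which multiplied by dx ∧ dw gives (x) dx ∧ dy ∧ dw
Collecting like 3-forms: d(omega) = (-2*w - 2) dx ∧ dz ∧ dw + (x) dx ∧ dy ∧ dw.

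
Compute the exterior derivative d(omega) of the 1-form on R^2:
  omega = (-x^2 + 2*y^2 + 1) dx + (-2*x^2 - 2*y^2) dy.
d(omega) = (-4*x - 4*y) dx ∧ dy

For a 1-form omega = sum_i f_i dx_i, the exterior derivative is
  d(omega) = sum_{i < j} (∂f_j/∂x_i - ∂f_i/∂x_j) dx_i ∧ dx_j.
  coefficient of dx ∧ dy: ∂f_2/∂x - ∂f_1/∂y = ∂(-2*x^2 - 2*y^2)/∂x - ∂(-x^2 + 2*y^2 + 1)/∂y = -4*x - 4*y
Assembling: d(omega) = (-4*x - 4*y) dx ∧ dy.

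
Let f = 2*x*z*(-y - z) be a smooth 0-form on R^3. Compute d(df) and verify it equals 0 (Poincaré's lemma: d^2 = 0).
d(df) = 0

Step 1: df = sum_i (∂f/∂x_i) dx_i = (2*z*(-y - z)) dx + (-2*x*z) dy + (2*x*(-y - 2*z)) dz.
Step 2: Apply d again. Using the 1-form formula, the coefficient of dx ∧ dy in d(df) is ∂^2 f/∂x ∂y - ∂^2 f/∂y ∂x = (-2*z) - (-2*z) = 0 (equality of mixed partials for smooth f).
Similarly for dx ∧ dz and dy ∧ dz — all coefficients vanish. So d(df) = 0.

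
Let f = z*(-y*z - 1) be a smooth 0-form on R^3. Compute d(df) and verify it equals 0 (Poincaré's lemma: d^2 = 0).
d(df) = 0

Step 1: df = sum_i (∂f/∂x_i) dx_i = (0) dx + (-z^2) dy + (-2*y*z - 1) dz.
Step 2: Apply d again. Using the 1-form formula, the coefficient of dx ∧ dy in d(df) is ∂^2 f/∂x ∂y - ∂^2 f/∂y ∂x = (0) - (0) = 0 (equality of mixed partials for smooth f).
Similarly for dx ∧ dz and dy ∧ dz — all coefficients vanish. So d(df) = 0.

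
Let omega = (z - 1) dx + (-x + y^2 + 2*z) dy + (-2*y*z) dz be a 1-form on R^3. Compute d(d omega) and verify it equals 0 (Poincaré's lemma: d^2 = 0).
d(d omega) = 0

Step 1: d omega = sum_{i<j} (∂f_j/∂x_i - ∂f_i/∂x_j) dx_i ∧ dx_j:
  coeff of dx ∧ dy: -1
  coeff of dx ∧ dz: -1
  coeff of dy ∧ dz: -2*z - 2
Step 2: Apply d again to each 2-form coefficient. The only possible 3-form in R^3 is dx ∧ dy ∧ dz, with coefficient
  ∂(coeff of dy∧dz)/∂x - ∂(coeff of dx∧dz)/∂y + ∂(coeff of dx∧dy)/∂z
  = ∂/∂x (-2*z - 2) - ∂/∂y (-1) + ∂/∂z (-1).
Each of these terms simplifies to sums of mixed partials that cancel in pairs. The result is 0 (by equality of mixed partials for smooth functions — Schwarz / Clairaut).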